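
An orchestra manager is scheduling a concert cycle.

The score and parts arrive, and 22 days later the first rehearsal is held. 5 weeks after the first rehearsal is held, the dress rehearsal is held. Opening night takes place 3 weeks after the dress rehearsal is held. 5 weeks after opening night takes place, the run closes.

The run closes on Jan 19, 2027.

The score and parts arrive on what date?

The run closes: Jan 19, 2027.
Opening night takes place: Jan 19, 2027 − 5 weeks = Dec 15, 2026.
The dress rehearsal is held: Dec 15, 2026 − 3 weeks = Nov 24, 2026.
The first rehearsal is held: Nov 24, 2026 − 5 weeks = Oct 20, 2026.
The score and parts arrive: Oct 20, 2026 − 22 days = Sep 28, 2026.

Sep 28, 2026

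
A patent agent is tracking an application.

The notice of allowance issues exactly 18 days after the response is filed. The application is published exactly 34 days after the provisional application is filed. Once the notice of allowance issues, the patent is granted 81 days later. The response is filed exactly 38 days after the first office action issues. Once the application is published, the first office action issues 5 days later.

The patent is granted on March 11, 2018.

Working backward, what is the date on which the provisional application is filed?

The patent is granted: Mar 11, 2018.
The notice of allowance issues: Mar 11, 2018 − 81 days = Dec 20, 2017.
The response is filed: Dec 20, 2017 − 18 days = Dec 2, 2017.
The first office action issues: Dec 2, 2017 − 38 days = Oct 25, 2017.
The application is published: Oct 25, 2017 − 5 days = Oct 20, 2017.
The provisional application is filed: Oct 20, 2017 − 34 days = Sep 16, 2017.

September 16, 2017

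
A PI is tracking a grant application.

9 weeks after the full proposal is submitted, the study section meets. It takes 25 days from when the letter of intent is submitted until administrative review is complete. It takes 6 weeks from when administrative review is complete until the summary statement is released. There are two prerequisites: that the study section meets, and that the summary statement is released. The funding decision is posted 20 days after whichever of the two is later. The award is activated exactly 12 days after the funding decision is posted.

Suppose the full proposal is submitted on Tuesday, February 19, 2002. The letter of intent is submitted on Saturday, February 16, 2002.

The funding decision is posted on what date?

The full proposal is submitted: Feb 19, 2002.
The study section meets: Feb 19, 2002 + 9 weeks = Apr 23, 2002.
The letter of intent is submitted: Feb 16, 2002.
Administrative review is complete: Feb 16, 2002 + 25 days = Mar 13, 2002.
The summary statement is released: Mar 13, 2002 + 6 weeks = Apr 24, 2002.
Both prerequisites met — the study section meets (Apr 23, 2002), the summary statement is released (Apr 24, 2002); the later is Apr 24, 2002.
The funding decision is posted: Apr 24, 2002 + 20 days = May 14, 2002.

Tuesday, May 14, 2002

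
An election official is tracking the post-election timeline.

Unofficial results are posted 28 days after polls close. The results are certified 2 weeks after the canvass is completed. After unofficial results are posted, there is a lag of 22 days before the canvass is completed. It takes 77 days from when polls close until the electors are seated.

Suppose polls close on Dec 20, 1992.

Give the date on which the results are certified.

Feb 22, 1993

Polls close: Dec 20, 1992.
Unofficial results are posted: Dec 20, 1992 + 28 days = Jan 17, 1993.
The canvass is completed: Jan 17, 1993 + 22 days = Feb 8, 1993.
The results are certified: Feb 8, 1993 + 2 weeks = Feb 22, 1993.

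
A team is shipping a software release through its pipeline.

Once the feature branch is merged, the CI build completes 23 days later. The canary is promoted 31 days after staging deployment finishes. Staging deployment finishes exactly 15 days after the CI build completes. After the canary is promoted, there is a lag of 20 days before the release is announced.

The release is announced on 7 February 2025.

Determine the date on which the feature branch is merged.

10 November 2024

The release is announced: Feb 7, 2025.
The canary is promoted: Feb 7, 2025 − 20 days = Jan 18, 2025.
Staging deployment finishes: Jan 18, 2025 − 31 days = Dec 18, 2024.
The CI build completes: Dec 18, 2024 − 15 days = Dec 3, 2024.
The feature branch is merged: Dec 3, 2024 − 23 days = Nov 10, 2024.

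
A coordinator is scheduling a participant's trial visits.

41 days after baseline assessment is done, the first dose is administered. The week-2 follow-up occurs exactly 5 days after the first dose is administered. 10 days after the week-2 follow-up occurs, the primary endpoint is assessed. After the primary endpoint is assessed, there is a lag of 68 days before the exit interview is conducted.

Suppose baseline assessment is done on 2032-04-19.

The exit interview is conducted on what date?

2032-08-21

Baseline assessment is done: Apr 19, 2032.
The first dose is administered: Apr 19, 2032 + 41 days = May 30, 2032.
The week-2 follow-up occurs: May 30, 2032 + 5 days = Jun 4, 2032.
The primary endpoint is assessed: Jun 4, 2032 + 10 days = Jun 14, 2032.
The exit interview is conducted: Jun 14, 2032 + 68 days = Aug 21, 2032.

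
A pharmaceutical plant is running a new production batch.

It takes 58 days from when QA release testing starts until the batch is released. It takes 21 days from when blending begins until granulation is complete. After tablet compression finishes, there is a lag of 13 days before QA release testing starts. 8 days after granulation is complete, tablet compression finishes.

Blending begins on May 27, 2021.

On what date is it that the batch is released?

Blending begins: May 27, 2021.
Granulation is complete: May 27, 2021 + 21 days = Jun 17, 2021.
Tablet compression finishes: Jun 17, 2021 + 8 days = Jun 25, 2021.
QA release testing starts: Jun 25, 2021 + 13 days = Jul 8, 2021.
The batch is released: Jul 8, 2021 + 58 days = Sep 4, 2021.

September 4, 2021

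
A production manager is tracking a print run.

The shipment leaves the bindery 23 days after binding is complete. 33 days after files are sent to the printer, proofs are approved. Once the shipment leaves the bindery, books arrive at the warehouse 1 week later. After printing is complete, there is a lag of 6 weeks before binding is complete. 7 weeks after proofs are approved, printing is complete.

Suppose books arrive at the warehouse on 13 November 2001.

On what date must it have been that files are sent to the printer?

12 June 2001

Books arrive at the warehouse: Nov 13, 2001.
The shipment leaves the bindery: Nov 13, 2001 − 1 week = Nov 6, 2001.
Binding is complete: Nov 6, 2001 − 23 days = Oct 14, 2001.
Printing is complete: Oct 14, 2001 − 6 weeks = Sep 2, 2001.
Proofs are approved: Sep 2, 2001 − 7 weeks = Jul 15, 2001.
Files are sent to the printer: Jul 15, 2001 − 33 days = Jun 12, 2001.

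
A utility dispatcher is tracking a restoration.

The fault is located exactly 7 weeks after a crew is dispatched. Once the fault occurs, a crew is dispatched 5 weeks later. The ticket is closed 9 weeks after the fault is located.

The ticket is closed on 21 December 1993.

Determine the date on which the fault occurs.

The ticket is closed: Dec 21, 1993.
The fault is located: Dec 21, 1993 − 9 weeks = Oct 19, 1993.
A crew is dispatched: Oct 19, 1993 − 7 weeks = Aug 31, 1993.
The fault occurs: Aug 31, 1993 − 5 weeks = Jul 27, 1993.

27 July 1993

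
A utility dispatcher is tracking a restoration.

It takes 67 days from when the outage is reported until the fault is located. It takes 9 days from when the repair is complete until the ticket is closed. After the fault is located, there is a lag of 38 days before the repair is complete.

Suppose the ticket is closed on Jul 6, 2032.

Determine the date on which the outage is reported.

The ticket is closed: Jul 6, 2032.
The repair is complete: Jul 6, 2032 − 9 days = Jun 27, 2032.
The fault is located: Jun 27, 2032 − 38 days = May 20, 2032.
The outage is reported: May 20, 2032 − 67 days = Mar 14, 2032.

Mar 14, 2032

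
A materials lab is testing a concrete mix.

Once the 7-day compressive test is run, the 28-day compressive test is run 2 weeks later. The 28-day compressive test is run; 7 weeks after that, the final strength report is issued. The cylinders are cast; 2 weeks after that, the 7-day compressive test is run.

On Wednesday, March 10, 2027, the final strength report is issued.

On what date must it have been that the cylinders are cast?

The final strength report is issued: Mar 10, 2027.
The 28-day compressive test is run: Mar 10, 2027 − 7 weeks = Jan 20, 2027.
The 7-day compressive test is run: Jan 20, 2027 − 2 weeks = Jan 6, 2027.
The cylinders are cast: Jan 6, 2027 − 2 weeks = Dec 23, 2026.

Wednesday, December 23, 2026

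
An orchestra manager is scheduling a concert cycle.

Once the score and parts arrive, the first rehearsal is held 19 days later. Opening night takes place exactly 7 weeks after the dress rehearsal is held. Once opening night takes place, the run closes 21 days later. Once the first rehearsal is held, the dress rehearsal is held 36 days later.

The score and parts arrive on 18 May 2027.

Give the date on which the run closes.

The score and parts arrive: May 18, 2027.
The first rehearsal is held: May 18, 2027 + 19 days = Jun 6, 2027.
The dress rehearsal is held: Jun 6, 2027 + 36 days = Jul 12, 2027.
Opening night takes place: Jul 12, 2027 + 7 weeks = Aug 30, 2027.
The run closes: Aug 30, 2027 + 21 days = Sep 20, 2027.

20 September 2027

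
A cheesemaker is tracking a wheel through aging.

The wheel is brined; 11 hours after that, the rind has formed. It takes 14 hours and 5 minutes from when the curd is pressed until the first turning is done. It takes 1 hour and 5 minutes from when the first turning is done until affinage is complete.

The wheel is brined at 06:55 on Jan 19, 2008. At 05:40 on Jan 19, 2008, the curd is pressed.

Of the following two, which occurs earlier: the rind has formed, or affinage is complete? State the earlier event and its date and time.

The wheel is brined: 06:55 Jan 19, 2008.
The rind has formed: 06:55 Jan 19, 2008 + 11h = 17:55 Jan 19, 2008.
The curd is pressed: 05:40 Jan 19, 2008.
The first turning is done: 05:40 Jan 19, 2008 + 14h05m = 19:45 Jan 19, 2008.
Affinage is complete: 19:45 Jan 19, 2008 + 1h05m = 20:50 Jan 19, 2008.
Comparing: the rind has formed at 17:55 Jan 19, 2008 vs affinage is complete at 20:50 Jan 19, 2008. Earlier: the rind has formed.

The rind has formed — 17:55 on Jan 19, 2008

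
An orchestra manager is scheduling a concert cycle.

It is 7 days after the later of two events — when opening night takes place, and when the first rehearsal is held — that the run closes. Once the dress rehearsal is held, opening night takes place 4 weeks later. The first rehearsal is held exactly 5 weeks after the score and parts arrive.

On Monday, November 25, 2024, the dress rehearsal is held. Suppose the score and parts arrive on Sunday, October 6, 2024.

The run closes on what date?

The dress rehearsal is held: Nov 25, 2024.
Opening night takes place: Nov 25, 2024 + 4 weeks = Dec 23, 2024.
The score and parts arrive: Oct 6, 2024.
The first rehearsal is held: Oct 6, 2024 + 5 weeks = Nov 10, 2024.
Both prerequisites met — opening night takes place (Dec 23, 2024), the first rehearsal is held (Nov 10, 2024); the later is Dec 23, 2024.
The run closes: Dec 23, 2024 + 7 days = Dec 30, 2024.

Monday, December 30, 2024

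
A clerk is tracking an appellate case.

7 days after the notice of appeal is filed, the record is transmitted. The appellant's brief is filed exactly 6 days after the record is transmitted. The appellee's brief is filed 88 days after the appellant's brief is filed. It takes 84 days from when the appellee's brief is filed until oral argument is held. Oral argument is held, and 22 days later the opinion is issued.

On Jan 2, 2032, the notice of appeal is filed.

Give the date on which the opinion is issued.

The notice of appeal is filed: Jan 2, 2032.
The record is transmitted: Jan 2, 2032 + 7 days = Jan 9, 2032.
The appellant's brief is filed: Jan 9, 2032 + 6 days = Jan 15, 2032.
The appellee's brief is filed: Jan 15, 2032 + 88 days = Apr 12, 2032.
Oral argument is held: Apr 12, 2032 + 84 days = Jul 5, 2032.
The opinion is issued: Jul 5, 2032 + 22 days = Jul 27, 2032.

Jul 27, 2032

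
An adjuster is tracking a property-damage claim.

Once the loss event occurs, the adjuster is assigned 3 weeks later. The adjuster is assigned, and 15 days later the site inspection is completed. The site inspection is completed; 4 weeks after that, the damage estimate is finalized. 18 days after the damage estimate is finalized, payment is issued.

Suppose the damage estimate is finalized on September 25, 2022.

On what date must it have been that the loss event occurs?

July 23, 2022

The damage estimate is finalized: Sep 25, 2022.
The site inspection is completed: Sep 25, 2022 − 4 weeks = Aug 28, 2022.
The adjuster is assigned: Aug 28, 2022 − 15 days = Aug 13, 2022.
The loss event occurs: Aug 13, 2022 − 3 weeks = Jul 23, 2022.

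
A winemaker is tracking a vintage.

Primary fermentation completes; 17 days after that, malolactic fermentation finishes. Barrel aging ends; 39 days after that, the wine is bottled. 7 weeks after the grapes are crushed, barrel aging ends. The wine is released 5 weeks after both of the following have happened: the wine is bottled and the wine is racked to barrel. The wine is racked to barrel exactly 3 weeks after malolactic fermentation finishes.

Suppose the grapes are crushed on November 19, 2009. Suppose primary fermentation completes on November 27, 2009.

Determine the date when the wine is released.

The grapes are crushed: Nov 19, 2009.
Barrel aging ends: Nov 19, 2009 + 7 weeks = Jan 7, 2010.
The wine is bottled: Jan 7, 2010 + 39 days = Feb 15, 2010.
Primary fermentation completes: Nov 27, 2009.
Malolactic fermentation finishes: Nov 27, 2009 + 17 days = Dec 14, 2009.
The wine is racked to barrel: Dec 14, 2009 + 3 weeks = Jan 4, 2010.
Both prerequisites met — the wine is bottled (Feb 15, 2010), the wine is racked to barrel (Jan 4, 2010); the later is Feb 15, 2010.
The wine is released: Feb 15, 2010 + 5 weeks = Mar 22, 2010.

March 22, 2010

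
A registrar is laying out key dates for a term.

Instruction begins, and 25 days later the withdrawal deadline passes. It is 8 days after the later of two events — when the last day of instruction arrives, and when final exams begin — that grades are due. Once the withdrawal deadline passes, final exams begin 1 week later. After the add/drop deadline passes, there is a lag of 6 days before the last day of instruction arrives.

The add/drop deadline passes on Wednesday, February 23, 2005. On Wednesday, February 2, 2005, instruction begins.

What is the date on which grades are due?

Monday, March 14, 2005

The add/drop deadline passes: Feb 23, 2005.
The last day of instruction arrives: Feb 23, 2005 + 6 days = Mar 1, 2005.
Instruction begins: Feb 2, 2005.
The withdrawal deadline passes: Feb 2, 2005 + 25 days = Feb 27, 2005.
Final exams begin: Feb 27, 2005 + 1 week = Mar 6, 2005.
Both prerequisites met — the last day of instruction arrives (Mar 1, 2005), final exams begin (Mar 6, 2005); the later is Mar 6, 2005.
Grades are due: Mar 6, 2005 + 8 days = Mar 14, 2005.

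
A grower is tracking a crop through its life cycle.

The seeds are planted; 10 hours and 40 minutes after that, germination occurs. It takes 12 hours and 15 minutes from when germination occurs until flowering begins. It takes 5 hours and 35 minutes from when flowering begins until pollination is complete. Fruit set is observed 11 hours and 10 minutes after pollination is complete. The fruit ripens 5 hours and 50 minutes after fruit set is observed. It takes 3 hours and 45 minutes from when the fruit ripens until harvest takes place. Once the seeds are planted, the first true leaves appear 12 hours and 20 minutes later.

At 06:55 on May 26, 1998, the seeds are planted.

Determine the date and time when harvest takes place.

08:10 on May 28, 1998

The seeds are planted: 06:55 May 26, 1998.
Germination occurs: 06:55 May 26, 1998 + 10h40m = 17:35 May 26, 1998.
Flowering begins: 17:35 May 26, 1998 + 12h15m = 05:50 May 27, 1998.
Pollination is complete: 05:50 May 27, 1998 + 5h35m = 11:25 May 27, 1998.
Fruit set is observed: 11:25 May 27, 1998 + 11h10m = 22:35 May 27, 1998.
The fruit ripens: 22:35 May 27, 1998 + 5h50m = 04:25 May 28, 1998.
Harvest takes place: 04:25 May 28, 1998 + 3h45m = 08:10 May 28, 1998.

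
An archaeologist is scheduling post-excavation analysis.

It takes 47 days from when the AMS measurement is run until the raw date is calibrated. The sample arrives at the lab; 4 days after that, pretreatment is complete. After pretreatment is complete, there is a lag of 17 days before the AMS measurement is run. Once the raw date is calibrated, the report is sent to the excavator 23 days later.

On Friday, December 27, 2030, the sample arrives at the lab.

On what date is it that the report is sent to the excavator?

The sample arrives at the lab: Dec 27, 2030.
Pretreatment is complete: Dec 27, 2030 + 4 days = Dec 31, 2030.
The AMS measurement is run: Dec 31, 2030 + 17 days = Jan 17, 2031.
The raw date is calibrated: Jan 17, 2031 + 47 days = Mar 5, 2031.
The report is sent to the excavator: Mar 5, 2031 + 23 days = Mar 28, 2031.

Friday, March 28, 2031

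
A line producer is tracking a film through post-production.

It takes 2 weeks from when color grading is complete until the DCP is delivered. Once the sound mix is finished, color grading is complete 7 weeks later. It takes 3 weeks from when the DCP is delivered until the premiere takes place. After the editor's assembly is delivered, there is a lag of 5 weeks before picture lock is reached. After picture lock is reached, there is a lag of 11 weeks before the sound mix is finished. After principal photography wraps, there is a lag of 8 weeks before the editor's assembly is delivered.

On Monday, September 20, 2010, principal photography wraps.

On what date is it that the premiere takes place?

Monday, May 30, 2011

Principal photography wraps: Sep 20, 2010.
The editor's assembly is delivered: Sep 20, 2010 + 8 weeks = Nov 15, 2010.
Picture lock is reached: Nov 15, 2010 + 5 weeks = Dec 20, 2010.
The sound mix is finished: Dec 20, 2010 + 11 weeks = Mar 7, 2011.
Color grading is complete: Mar 7, 2011 + 7 weeks = Apr 25, 2011.
The DCP is delivered: Apr 25, 2011 + 2 weeks = May 9, 2011.
The premiere takes place: May 9, 2011 + 3 weeks = May 30, 2011.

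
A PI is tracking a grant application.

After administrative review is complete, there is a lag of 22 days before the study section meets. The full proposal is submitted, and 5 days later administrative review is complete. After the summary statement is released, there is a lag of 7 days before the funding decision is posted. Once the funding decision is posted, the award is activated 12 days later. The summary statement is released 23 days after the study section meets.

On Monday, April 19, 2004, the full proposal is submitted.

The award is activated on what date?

The full proposal is submitted: Apr 19, 2004.
Administrative review is complete: Apr 19, 2004 + 5 days = Apr 24, 2004.
The study section meets: Apr 24, 2004 + 22 days = May 16, 2004.
The summary statement is released: May 16, 2004 + 23 days = Jun 8, 2004.
The funding decision is posted: Jun 8, 2004 + 7 days = Jun 15, 2004.
The award is activated: Jun 15, 2004 + 12 days = Jun 27, 2004.

Sunday, June 27, 2004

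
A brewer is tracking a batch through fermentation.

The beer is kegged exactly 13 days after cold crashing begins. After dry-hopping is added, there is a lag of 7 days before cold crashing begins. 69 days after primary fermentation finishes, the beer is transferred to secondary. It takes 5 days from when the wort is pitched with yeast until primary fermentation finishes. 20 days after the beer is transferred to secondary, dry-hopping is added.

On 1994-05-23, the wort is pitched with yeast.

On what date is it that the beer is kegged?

The wort is pitched with yeast: May 23, 1994.
Primary fermentation finishes: May 23, 1994 + 5 days = May 28, 1994.
The beer is transferred to secondary: May 28, 1994 + 69 days = Aug 5, 1994.
Dry-hopping is added: Aug 5, 1994 + 20 days = Aug 25, 1994.
Cold crashing begins: Aug 25, 1994 + 7 days = Sep 1, 1994.
The beer is kegged: Sep 1, 1994 + 13 days = Sep 14, 1994.

1994-09-14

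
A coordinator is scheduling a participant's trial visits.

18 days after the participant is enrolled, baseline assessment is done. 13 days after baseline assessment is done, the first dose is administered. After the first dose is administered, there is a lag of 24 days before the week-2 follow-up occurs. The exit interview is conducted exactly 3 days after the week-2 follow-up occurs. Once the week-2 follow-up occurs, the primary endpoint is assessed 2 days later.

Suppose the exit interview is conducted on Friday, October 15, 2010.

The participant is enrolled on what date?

The exit interview is conducted: Oct 15, 2010.
The week-2 follow-up occurs: Oct 15, 2010 − 3 days = Oct 12, 2010.
The first dose is administered: Oct 12, 2010 − 24 days = Sep 18, 2010.
Baseline assessment is done: Sep 18, 2010 − 13 days = Sep 5, 2010.
The participant is enrolled: Sep 5, 2010 − 18 days = Aug 18, 2010.

Wednesday, August 18, 2010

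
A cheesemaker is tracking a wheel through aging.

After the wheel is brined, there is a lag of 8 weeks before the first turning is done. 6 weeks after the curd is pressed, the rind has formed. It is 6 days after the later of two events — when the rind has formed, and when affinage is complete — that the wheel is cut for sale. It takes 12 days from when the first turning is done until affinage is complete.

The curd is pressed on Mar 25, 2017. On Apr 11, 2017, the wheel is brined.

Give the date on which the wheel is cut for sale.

Jun 24, 2017

The curd is pressed: Mar 25, 2017.
The rind has formed: Mar 25, 2017 + 6 weeks = May 6, 2017.
The wheel is brined: Apr 11, 2017.
The first turning is done: Apr 11, 2017 + 8 weeks = Jun 6, 2017.
Affinage is complete: Jun 6, 2017 + 12 days = Jun 18, 2017.
Both prerequisites met — the rind has formed (May 6, 2017), affinage is complete (Jun 18, 2017); the later is Jun 18, 2017.
The wheel is cut for sale: Jun 18, 2017 + 6 days = Jun 24, 2017.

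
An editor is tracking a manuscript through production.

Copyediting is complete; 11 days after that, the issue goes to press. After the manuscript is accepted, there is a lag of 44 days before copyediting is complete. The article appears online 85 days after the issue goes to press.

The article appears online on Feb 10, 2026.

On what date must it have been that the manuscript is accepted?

The article appears online: Feb 10, 2026.
The issue goes to press: Feb 10, 2026 − 85 days = Nov 17, 2025.
Copyediting is complete: Nov 17, 2025 − 11 days = Nov 6, 2025.
The manuscript is accepted: Nov 6, 2025 − 44 days = Sep 23, 2025.

Sep 23, 2025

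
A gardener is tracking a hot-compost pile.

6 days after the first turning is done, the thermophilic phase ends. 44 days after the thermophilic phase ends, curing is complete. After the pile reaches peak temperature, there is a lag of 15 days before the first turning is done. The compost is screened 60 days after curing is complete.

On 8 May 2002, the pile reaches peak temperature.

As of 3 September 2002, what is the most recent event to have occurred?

Curing is complete

The pile reaches peak temperature: May 8, 2002.
The first turning is done: May 8, 2002 + 15 days = May 23, 2002.
The thermophilic phase ends: May 23, 2002 + 6 days = May 29, 2002.
Curing is complete: May 29, 2002 + 44 days = Jul 12, 2002.
The compost is screened: Jul 12, 2002 + 60 days = Sep 10, 2002.
Sep 3, 2002 falls between when curing is complete (Jul 12, 2002) and when the compost is screened (Sep 10, 2002).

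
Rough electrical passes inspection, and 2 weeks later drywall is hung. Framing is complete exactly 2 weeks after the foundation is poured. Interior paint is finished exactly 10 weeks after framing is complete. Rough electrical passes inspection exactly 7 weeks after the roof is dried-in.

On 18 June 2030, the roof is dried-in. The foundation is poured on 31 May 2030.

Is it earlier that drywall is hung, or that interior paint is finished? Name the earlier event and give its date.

The roof is dried-in: Jun 18, 2030.
Rough electrical passes inspection: Jun 18, 2030 + 7 weeks = Aug 6, 2030.
Drywall is hung: Aug 6, 2030 + 2 weeks = Aug 20, 2030.
The foundation is poured: May 31, 2030.
Framing is complete: May 31, 2030 + 2 weeks = Jun 14, 2030.
Interior paint is finished: Jun 14, 2030 + 10 weeks = Aug 23, 2030.
Comparing: drywall is hung on Aug 20, 2030 vs interior paint is finished on Aug 23, 2030. Earlier: drywall is hung.

Drywall is hung — 20 August 2030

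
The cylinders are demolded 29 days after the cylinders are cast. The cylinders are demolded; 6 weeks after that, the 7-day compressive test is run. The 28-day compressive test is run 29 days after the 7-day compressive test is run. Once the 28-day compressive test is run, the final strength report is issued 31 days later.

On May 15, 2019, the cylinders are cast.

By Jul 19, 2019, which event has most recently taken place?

The cylinders are cast: May 15, 2019.
The cylinders are demolded: May 15, 2019 + 29 days = Jun 13, 2019.
The 7-day compressive test is run: Jun 13, 2019 + 6 weeks = Jul 25, 2019.
The 28-day compressive test is run: Jul 25, 2019 + 29 days = Aug 23, 2019.
The final strength report is issued: Aug 23, 2019 + 31 days = Sep 23, 2019.
Jul 19, 2019 falls between when the cylinders are demolded (Jun 13, 2019) and when the 7-day compressive test is run (Jul 25, 2019).

The cylinders are demolded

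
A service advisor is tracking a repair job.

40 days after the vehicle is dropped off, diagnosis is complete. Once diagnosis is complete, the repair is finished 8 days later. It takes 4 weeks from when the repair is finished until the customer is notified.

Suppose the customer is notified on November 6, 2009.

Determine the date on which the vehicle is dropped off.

August 22, 2009

The customer is notified: Nov 6, 2009.
The repair is finished: Nov 6, 2009 − 4 weeks = Oct 9, 2009.
Diagnosis is complete: Oct 9, 2009 − 8 days = Oct 1, 2009.
The vehicle is dropped off: Oct 1, 2009 − 40 days = Aug 22, 2009.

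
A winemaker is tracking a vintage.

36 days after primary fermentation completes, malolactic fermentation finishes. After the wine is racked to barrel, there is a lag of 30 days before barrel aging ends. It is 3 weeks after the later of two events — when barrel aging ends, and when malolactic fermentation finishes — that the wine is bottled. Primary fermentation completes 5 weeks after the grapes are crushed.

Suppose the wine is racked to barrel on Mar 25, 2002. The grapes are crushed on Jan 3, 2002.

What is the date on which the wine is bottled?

The wine is racked to barrel: Mar 25, 2002.
Barrel aging ends: Mar 25, 2002 + 30 days = Apr 24, 2002.
The grapes are crushed: Jan 3, 2002.
Primary fermentation completes: Jan 3, 2002 + 5 weeks = Feb 7, 2002.
Malolactic fermentation finishes: Feb 7, 2002 + 36 days = Mar 15, 2002.
Both prerequisites met — barrel aging ends (Apr 24, 2002), malolactic fermentation finishes (Mar 15, 2002); the later is Apr 24, 2002.
The wine is bottled: Apr 24, 2002 + 3 weeks = May 15, 2002.

May 15, 2002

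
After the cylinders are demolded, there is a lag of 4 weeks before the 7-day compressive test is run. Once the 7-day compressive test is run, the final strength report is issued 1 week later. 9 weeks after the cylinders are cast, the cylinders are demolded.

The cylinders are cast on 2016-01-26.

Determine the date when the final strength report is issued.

2016-05-03

The cylinders are cast: Jan 26, 2016.
The cylinders are demolded: Jan 26, 2016 + 9 weeks = Mar 29, 2016.
The 7-day compressive test is run: Mar 29, 2016 + 4 weeks = Apr 26, 2016.
The final strength report is issued: Apr 26, 2016 + 1 week = May 3, 2016.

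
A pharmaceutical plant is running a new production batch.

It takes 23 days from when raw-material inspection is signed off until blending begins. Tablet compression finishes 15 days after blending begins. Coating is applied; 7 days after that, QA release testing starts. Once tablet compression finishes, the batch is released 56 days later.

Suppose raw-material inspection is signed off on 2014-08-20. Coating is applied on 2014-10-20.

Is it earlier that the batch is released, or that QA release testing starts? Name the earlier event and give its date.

QA release testing starts — 2014-10-27

Raw-material inspection is signed off: Aug 20, 2014.
Blending begins: Aug 20, 2014 + 23 days = Sep 12, 2014.
Tablet compression finishes: Sep 12, 2014 + 15 days = Sep 27, 2014.
The batch is released: Sep 27, 2014 + 56 days = Nov 22, 2014.
Coating is applied: Oct 20, 2014.
QA release testing starts: Oct 20, 2014 + 7 days = Oct 27, 2014.
Comparing: the batch is released on Nov 22, 2014 vs QA release testing starts on Oct 27, 2014. Earlier: QA release testing starts.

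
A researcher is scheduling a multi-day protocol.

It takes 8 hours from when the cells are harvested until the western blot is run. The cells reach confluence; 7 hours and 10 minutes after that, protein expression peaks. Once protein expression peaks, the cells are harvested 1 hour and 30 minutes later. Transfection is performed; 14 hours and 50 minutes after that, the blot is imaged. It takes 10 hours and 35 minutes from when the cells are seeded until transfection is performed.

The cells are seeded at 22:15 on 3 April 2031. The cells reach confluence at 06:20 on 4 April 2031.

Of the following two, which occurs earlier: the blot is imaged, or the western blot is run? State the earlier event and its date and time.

The cells are seeded: 22:15 Apr 3, 2031.
Transfection is performed: 22:15 Apr 3, 2031 + 10h35m = 08:50 Apr 4, 2031.
The blot is imaged: 08:50 Apr 4, 2031 + 14h50m = 23:40 Apr 4, 2031.
The cells reach confluence: 06:20 Apr 4, 2031.
Protein expression peaks: 06:20 Apr 4, 2031 + 7h10m = 13:30 Apr 4, 2031.
The cells are harvested: 13:30 Apr 4, 2031 + 1h30m = 15:00 Apr 4, 2031.
The western blot is run: 15:00 Apr 4, 2031 + 8h = 23:00 Apr 4, 2031.
Comparing: the blot is imaged at 23:40 Apr 4, 2031 vs the western blot is run at 23:00 Apr 4, 2031. Earlier: the western blot is run.

The western blot is run — 23:00 on 4 April 2031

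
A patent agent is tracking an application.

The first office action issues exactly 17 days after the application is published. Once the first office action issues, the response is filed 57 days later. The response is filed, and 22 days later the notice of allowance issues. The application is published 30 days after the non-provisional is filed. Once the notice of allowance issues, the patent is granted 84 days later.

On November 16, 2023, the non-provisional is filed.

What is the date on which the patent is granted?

The non-provisional is filed: Nov 16, 2023.
The application is published: Nov 16, 2023 + 30 days = Dec 16, 2023.
The first office action issues: Dec 16, 2023 + 17 days = Jan 2, 2024.
The response is filed: Jan 2, 2024 + 57 days = Feb 28, 2024.
The notice of allowance issues: Feb 28, 2024 + 22 days = Mar 21, 2024.
The patent is granted: Mar 21, 2024 + 84 days = Jun 13, 2024.

June 13, 2024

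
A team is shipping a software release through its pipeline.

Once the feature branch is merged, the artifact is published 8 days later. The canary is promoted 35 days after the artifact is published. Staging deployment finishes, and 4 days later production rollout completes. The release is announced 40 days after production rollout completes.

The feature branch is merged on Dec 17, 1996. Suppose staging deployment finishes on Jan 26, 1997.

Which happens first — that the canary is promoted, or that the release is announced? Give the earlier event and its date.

The feature branch is merged: Dec 17, 1996.
The artifact is published: Dec 17, 1996 + 8 days = Dec 25, 1996.
The canary is promoted: Dec 25, 1996 + 35 days = Jan 29, 1997.
Staging deployment finishes: Jan 26, 1997.
Production rollout completes: Jan 26, 1997 + 4 days = Jan 30, 1997.
The release is announced: Jan 30, 1997 + 40 days = Mar 11, 1997.
Comparing: the canary is promoted on Jan 29, 1997 vs the release is announced on Mar 11, 1997. Earlier: the canary is promoted.

The canary is promoted — Jan 29, 1997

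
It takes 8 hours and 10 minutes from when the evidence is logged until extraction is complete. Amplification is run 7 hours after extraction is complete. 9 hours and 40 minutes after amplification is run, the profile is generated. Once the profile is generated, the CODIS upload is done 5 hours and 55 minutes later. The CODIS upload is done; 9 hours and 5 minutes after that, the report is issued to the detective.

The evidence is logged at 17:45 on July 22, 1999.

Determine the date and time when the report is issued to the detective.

The evidence is logged: 17:45 Jul 22, 1999.
Extraction is complete: 17:45 Jul 22, 1999 + 8h10m = 01:55 Jul 23, 1999.
Amplification is run: 01:55 Jul 23, 1999 + 7h = 08:55 Jul 23, 1999.
The profile is generated: 08:55 Jul 23, 1999 + 9h40m = 18:35 Jul 23, 1999.
The CODIS upload is done: 18:35 Jul 23, 1999 + 5h55m = 00:30 Jul 24, 1999.
The report is issued to the detective: 00:30 Jul 24, 1999 + 9h05m = 09:35 Jul 24, 1999.

09:35 on July 24, 1999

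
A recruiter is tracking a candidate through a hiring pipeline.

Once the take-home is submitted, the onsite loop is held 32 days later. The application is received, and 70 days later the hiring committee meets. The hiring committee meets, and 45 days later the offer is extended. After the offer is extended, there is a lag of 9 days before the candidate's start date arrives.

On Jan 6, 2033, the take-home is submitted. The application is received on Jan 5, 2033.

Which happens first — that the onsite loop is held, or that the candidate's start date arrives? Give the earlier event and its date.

The take-home is submitted: Jan 6, 2033.
The onsite loop is held: Jan 6, 2033 + 32 days = Feb 7, 2033.
The application is received: Jan 5, 2033.
The hiring committee meets: Jan 5, 2033 + 70 days = Mar 16, 2033.
The offer is extended: Mar 16, 2033 + 45 days = Apr 30, 2033.
The candidate's start date arrives: Apr 30, 2033 + 9 days = May 9, 2033.
Comparing: the onsite loop is held on Feb 7, 2033 vs the candidate's start date arrives on May 9, 2033. Earlier: the onsite loop is held.

The onsite loop is held — Feb 7, 2033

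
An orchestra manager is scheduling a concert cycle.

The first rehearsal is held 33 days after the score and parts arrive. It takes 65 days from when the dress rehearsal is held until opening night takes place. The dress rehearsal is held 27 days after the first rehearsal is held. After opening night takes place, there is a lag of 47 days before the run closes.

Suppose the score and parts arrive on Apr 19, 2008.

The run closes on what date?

Oct 8, 2008

The score and parts arrive: Apr 19, 2008.
The first rehearsal is held: Apr 19, 2008 + 33 days = May 22, 2008.
The dress rehearsal is held: May 22, 2008 + 27 days = Jun 18, 2008.
Opening night takes place: Jun 18, 2008 + 65 days = Aug 22, 2008.
The run closes: Aug 22, 2008 + 47 days = Oct 8, 2008.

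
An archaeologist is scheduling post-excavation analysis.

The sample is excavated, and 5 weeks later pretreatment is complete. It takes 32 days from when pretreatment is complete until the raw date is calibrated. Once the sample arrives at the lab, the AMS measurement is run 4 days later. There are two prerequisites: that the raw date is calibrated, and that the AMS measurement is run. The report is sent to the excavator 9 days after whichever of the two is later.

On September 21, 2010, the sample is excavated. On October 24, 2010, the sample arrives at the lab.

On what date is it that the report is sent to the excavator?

The sample is excavated: Sep 21, 2010.
Pretreatment is complete: Sep 21, 2010 + 5 weeks = Oct 26, 2010.
The raw date is calibrated: Oct 26, 2010 + 32 days = Nov 27, 2010.
The sample arrives at the lab: Oct 24, 2010.
The AMS measurement is run: Oct 24, 2010 + 4 days = Oct 28, 2010.
Both prerequisites met — the raw date is calibrated (Nov 27, 2010), the AMS measurement is run (Oct 28, 2010); the later is Nov 27, 2010.
The report is sent to the excavator: Nov 27, 2010 + 9 days = Dec 6, 2010.

December 6, 2010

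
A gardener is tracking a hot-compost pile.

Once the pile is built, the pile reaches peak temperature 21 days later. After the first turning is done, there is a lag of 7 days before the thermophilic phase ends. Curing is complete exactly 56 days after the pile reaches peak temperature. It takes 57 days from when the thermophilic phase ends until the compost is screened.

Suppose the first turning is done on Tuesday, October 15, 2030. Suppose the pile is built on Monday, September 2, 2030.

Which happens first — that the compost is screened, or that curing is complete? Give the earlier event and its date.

Curing is complete — Monday, November 18, 2030

The first turning is done: Oct 15, 2030.
The thermophilic phase ends: Oct 15, 2030 + 7 days = Oct 22, 2030.
The compost is screened: Oct 22, 2030 + 57 days = Dec 18, 2030.
The pile is built: Sep 2, 2030.
The pile reaches peak temperature: Sep 2, 2030 + 21 days = Sep 23, 2030.
Curing is complete: Sep 23, 2030 + 56 days = Nov 18, 2030.
Comparing: the compost is screened on Dec 18, 2030 vs curing is complete on Nov 18, 2030. Earlier: curing is complete.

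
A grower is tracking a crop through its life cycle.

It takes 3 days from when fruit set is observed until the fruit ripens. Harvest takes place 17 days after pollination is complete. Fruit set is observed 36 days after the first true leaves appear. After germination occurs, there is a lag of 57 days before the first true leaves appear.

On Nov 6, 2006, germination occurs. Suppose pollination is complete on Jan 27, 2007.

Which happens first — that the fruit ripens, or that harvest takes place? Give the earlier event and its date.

The fruit ripens — Feb 10, 2007

Germination occurs: Nov 6, 2006.
The first true leaves appear: Nov 6, 2006 + 57 days = Jan 2, 2007.
Fruit set is observed: Jan 2, 2007 + 36 days = Feb 7, 2007.
The fruit ripens: Feb 7, 2007 + 3 days = Feb 10, 2007.
Pollination is complete: Jan 27, 2007.
Harvest takes place: Jan 27, 2007 + 17 days = Feb 13, 2007.
Comparing: the fruit ripens on Feb 10, 2007 vs harvest takes place on Feb 13, 2007. Earlier: the fruit ripens.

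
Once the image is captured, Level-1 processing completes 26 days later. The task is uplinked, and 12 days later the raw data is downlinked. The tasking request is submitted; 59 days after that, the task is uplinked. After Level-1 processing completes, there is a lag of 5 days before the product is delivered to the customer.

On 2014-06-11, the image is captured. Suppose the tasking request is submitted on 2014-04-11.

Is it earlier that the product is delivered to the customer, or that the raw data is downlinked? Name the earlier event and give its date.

The image is captured: Jun 11, 2014.
Level-1 processing completes: Jun 11, 2014 + 26 days = Jul 7, 2014.
The product is delivered to the customer: Jul 7, 2014 + 5 days = Jul 12, 2014.
The tasking request is submitted: Apr 11, 2014.
The task is uplinked: Apr 11, 2014 + 59 days = Jun 9, 2014.
The raw data is downlinked: Jun 9, 2014 + 12 days = Jun 21, 2014.
Comparing: the product is delivered to the customer on Jul 12, 2014 vs the raw data is downlinked on Jun 21, 2014. Earlier: the raw data is downlinked.

The raw data is downlinked — 2014-06-21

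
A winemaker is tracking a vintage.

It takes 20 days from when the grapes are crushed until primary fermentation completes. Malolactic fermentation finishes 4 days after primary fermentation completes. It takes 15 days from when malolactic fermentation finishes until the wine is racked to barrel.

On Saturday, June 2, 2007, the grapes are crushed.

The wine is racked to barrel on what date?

The grapes are crushed: Jun 2, 2007.
Primary fermentation completes: Jun 2, 2007 + 20 days = Jun 22, 2007.
Malolactic fermentation finishes: Jun 22, 2007 + 4 days = Jun 26, 2007.
The wine is racked to barrel: Jun 26, 2007 + 15 days = Jul 11, 2007.

Wednesday, July 11, 2007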